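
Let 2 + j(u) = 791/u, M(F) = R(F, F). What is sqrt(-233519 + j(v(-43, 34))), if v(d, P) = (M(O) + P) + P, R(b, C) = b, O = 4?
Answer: I*sqrt(33625442)/12 ≈ 483.23*I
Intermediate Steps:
M(F) = F
v(d, P) = 4 + 2*P (v(d, P) = (4 + P) + P = 4 + 2*P)
j(u) = -2 + 791/u
sqrt(-233519 + j(v(-43, 34))) = sqrt(-233519 + (-2 + 791/(4 + 2*34))) = sqrt(-233519 + (-2 + 791/(4 + 68))) = sqrt(-233519 + (-2 + 791/72)) = sqrt(-233519 + 647/72) = sqrt(-16812721/72) = I*sqrt(33625442)/12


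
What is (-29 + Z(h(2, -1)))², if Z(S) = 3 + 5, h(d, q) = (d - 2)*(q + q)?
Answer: 441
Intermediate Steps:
h(d, q) = 2*q*(-2 + d) (h(d, q) = (-2 + d)*(2*q) = 2*q*(-2 + d))
Z(S) = 8
(-29 + Z(h(2, -1)))² = (-29 + 8)² = (-21)² = 441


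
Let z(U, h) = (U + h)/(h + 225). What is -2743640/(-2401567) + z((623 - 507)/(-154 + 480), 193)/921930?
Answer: 172341214903163939/150853899446097540 ≈ 1.1424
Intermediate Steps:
z(U, h) = (U + h)/(225 + h)
-2743640/(-2401567) + z((623 - 507)/(-154 + 480), 193)/921930 = -2743640/(-2401567) + (((623 - 507)/(-154 + 480) + 193)/(225 + 193))/921930 = -2743640*(-1/2401567) + ((116/326 + 193)/418)*(1/921930) = 2743640/2401567 + ((116*(1/326) + 193)/418)*(1/921930) = 2743640/2401567 + ((58/163 + 193)/418)*(1/921930) = 2743640/2401567 + ((1/418)*(31517/163))*(1/921930) = 2743640/2401567 + (31517/68134)*(1/921930) = 2743640/2401567 + 31517/62814778620 = 172341214903163939/150853899446097540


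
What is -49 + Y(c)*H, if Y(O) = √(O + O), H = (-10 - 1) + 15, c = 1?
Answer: -49 + 4*√2 ≈ -43.343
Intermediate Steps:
H = 4 (H = -11 + 15 = 4)
Y(O) = √2*√O (Y(O) = √(2*O) = √2*√O)
-49 + Y(c)*H = -49 + (√2*√1)*4 = -49 + (√2*1)*4 = -49 + √2*4 = -49 + 4*√2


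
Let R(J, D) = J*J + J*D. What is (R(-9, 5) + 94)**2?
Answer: 16900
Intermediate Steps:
R(J, D) = J**2 + D*J
(R(-9, 5) + 94)**2 = (-9*(5 - 9) + 94)**2 = (-9*(-4) + 94)**2 = (36 + 94)**2 = 130**2 = 16900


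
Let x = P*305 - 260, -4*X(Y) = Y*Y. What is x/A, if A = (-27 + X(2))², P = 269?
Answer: 81785/784 ≈ 104.32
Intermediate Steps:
X(Y) = -Y²/4 (X(Y) = -Y*Y/4 = -Y²/4)
A = 784 (A = (-27 - ¼*2²)² = (-27 - ¼*4)² = (-27 - 1)² = (-28)² = 784)
x = 81785 (x = 269*305 - 260 = 82045 - 260 = 81785)
x/A = 81785/784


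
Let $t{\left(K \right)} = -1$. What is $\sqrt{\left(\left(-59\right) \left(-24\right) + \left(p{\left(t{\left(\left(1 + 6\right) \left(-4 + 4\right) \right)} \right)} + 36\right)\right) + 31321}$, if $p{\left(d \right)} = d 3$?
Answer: $\sqrt{32770} \approx 181.02$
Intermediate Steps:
$p{\left(d \right)} = 3 d$
$\sqrt{\left(\left(-59\right) \left(-24\right) + \left(p{\left(t{\left(\left(1 + 6\right) \left(-4 + 4\right) \right)} \right)} + 36\right)\right) + 31321} = \sqrt{\left(\left(-59\right) \left(-24\right) + \left(3 \left(-1\right) + 36\right)\right) + 31321} = \sqrt{\left(1416 + \left(-3 + 36\right)\right) + 31321} = \sqrt{\left(1416 + 33\right) + 31321} = \sqrt{1449 + 31321} = \sqrt{32770}$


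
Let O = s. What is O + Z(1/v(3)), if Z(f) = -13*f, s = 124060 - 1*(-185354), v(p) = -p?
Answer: 928255/3 ≈ 3.0942e+5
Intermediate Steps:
s = 309414 (s = 124060 + 185354 = 309414)
O = 309414
O + Z(1/v(3)) = 309414 - 13/((-1*3)) = 309414 - 13/(-3) = 309414 - 13*(-⅓) = 309414 + 13/3 = 928255/3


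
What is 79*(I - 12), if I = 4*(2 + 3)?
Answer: 632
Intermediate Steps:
I = 20 (I = 4*5 = 20)
79*(I - 12) = 79*(20 - 12) = 79*8 = 632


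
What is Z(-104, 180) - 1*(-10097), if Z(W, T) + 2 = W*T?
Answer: -8625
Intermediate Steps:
Z(W, T) = -2 + T*W (Z(W, T) = -2 + W*T = -2 + T*W)
Z(-104, 180) - 1*(-10097) = (-2 + 180*(-104)) - 1*(-10097) = (-2 - 18720) + 10097 = -18722 + 10097 = -8625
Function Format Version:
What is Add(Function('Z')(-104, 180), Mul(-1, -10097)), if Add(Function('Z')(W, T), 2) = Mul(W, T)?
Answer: -8625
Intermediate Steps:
Function('Z')(W, T) = Add(-2, Mul(T, W)) (Function('Z')(W, T) = Add(-2, Mul(W, T)) = Add(-2, Mul(T, W)))
Add(Function('Z')(-104, 180), Mul(-1, -10097)) = Add(Add(-2, Mul(180, -104)), Mul(-1, -10097)) = Add(Add(-2, -18720), 10097) = Add(-18722, 10097) = -8625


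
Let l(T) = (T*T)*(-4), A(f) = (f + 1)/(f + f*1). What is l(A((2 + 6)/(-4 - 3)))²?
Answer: 1/4096 ≈ 0.00024414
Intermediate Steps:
A(f) = (1 + f)/(2*f) (A(f) = (1 + f)/(f + f) = (1 + f)/((2*f)) = (1 + f)*(1/(2*f)) = (1 + f)/(2*f))
l(T) = -4*T² (l(T) = T²*(-4) = -4*T²)
l(A((2 + 6)/(-4 - 3)))² = (-4*(1 + (2 + 6)/(-4 - 3))²*(-4 - 3)²/(4*(2 + 6)²))² = (-4*49*(1 + 8/(-7))²/256)² = (-4*49*(1 + 8*(-⅐))²/256)² = (-4*49*(1 - 8/7)²/256)² = (-4*((½)*(-7/8)*(-⅐))²)² = (-4*(1/16)²)² = (-4*1/256)² = (-1/64)² = 1/4096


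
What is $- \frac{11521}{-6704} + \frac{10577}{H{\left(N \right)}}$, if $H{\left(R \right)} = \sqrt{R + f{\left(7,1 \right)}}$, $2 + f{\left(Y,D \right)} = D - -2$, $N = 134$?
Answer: $\frac{11521}{6704} + \frac{10577 \sqrt{15}}{45} \approx 912.04$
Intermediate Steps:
$f{\left(Y,D \right)} = D$ ($f{\left(Y,D \right)} = -2 + \left(D - -2\right) = -2 + \left(D + 2\right) = -2 + \left(2 + D\right) = D$)
$H{\left(R \right)} = \sqrt{1 + R}$ ($H{\left(R \right)} = \sqrt{R + 1} = \sqrt{1 + R}$)
$- \frac{11521}{-6704} + \frac{10577}{H{\left(N \right)}} = - \frac{11521}{-6704} + \frac{10577}{\sqrt{1 + 134}} = \left(-11521\right) \left(- \frac{1}{6704}\right) + \frac{10577}{\sqrt{135}} = \frac{11521}{6704} + \frac{10577}{3 \sqrt{15}} = \frac{11521}{6704} + 10577 \frac{\sqrt{15}}{45} = \frac{11521}{6704} + \frac{10577 \sqrt{15}}{45}$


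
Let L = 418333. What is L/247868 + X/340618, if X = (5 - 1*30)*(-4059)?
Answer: 83822077547/42214151212 ≈ 1.9856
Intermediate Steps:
X = 101475 (X = (5 - 30)*(-4059) = -25*(-4059) = 101475)
L/247868 + X/340618 = 418333/247868 + 101475/340618 = 83822077547/42214151212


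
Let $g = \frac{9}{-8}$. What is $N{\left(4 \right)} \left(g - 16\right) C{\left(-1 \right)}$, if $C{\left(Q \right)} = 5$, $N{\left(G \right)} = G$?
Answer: $- \frac{685}{2} \approx -342.5$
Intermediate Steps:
$g = - \frac{9}{8}$ ($g = 9 \left(- \frac{1}{8}\right) = - \frac{9}{8} \approx -1.125$)
$N{\left(4 \right)} \left(g - 16\right) C{\left(-1 \right)} = 4 \left(- \frac{9}{8} - 16\right) 5 = 4 \left(- \frac{137}{8}\right) 5 = \left(- \frac{137}{2}\right) 5 = - \frac{685}{2}$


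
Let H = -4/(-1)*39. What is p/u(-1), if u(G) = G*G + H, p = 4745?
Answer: 4745/157 ≈ 30.223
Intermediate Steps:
H = 156 (H = -4*(-1)*39 = 4*39 = 156)
u(G) = 156 + G**2 (u(G) = G*G + 156 = G**2 + 156 = 156 + G**2)
p/u(-1) = 4745/(156 + (-1)**2) = 4745/(156 + 1) = 4745/157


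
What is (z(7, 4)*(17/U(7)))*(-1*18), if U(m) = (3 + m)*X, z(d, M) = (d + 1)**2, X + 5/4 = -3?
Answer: 2304/5 ≈ 460.80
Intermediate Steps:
X = -17/4 (X = -5/4 - 3 = -17/4 ≈ -4.2500)
z(d, M) = (1 + d)**2
U(m) = -51/4 - 17*m/4 (U(m) = (3 + m)*(-17/4) = -51/4 - 17*m/4)
(z(7, 4)*(17/U(7)))*(-1*18) = ((1 + 7)**2*(17/(-51/4 - 17/4*7)))*(-1*18) = (8**2*(17/(-51/4 - 119/4)))*(-18) = (64*(17/(-85/2)))*(-18) = (64*(17*(-2/85)))*(-18) = (64*(-2/5))*(-18) = -128/5*(-18) = 2304/5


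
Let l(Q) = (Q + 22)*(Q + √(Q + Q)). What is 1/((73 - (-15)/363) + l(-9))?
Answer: -71511/8092187 - 190333*I*√2/24276561 ≈ -0.008837 - 0.011088*I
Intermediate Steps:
l(Q) = (22 + Q)*(Q + √2*√Q) (l(Q) = (22 + Q)*(Q + √(2*Q)) = (22 + Q)*(Q + √2*√Q))
1/((73 - (-15)/363) + l(-9)) = 1/((73 - (-15)/363) + ((-9)² + 22*(-9) + √2*(-9)^(3/2) + 22*√2*√(-9))) = 1/((73 - (-15)/363) + (81 - 198 + √2*(-27*I) + 22*√2*(3*I))) = 1/((73 - 1*(-5/121)) + (81 - 198 - 27*I*√2 + 66*I*√2)) = 1/((73 + 5/121) + (-117 + 39*I*√2)) = 1/(8838/121 + (-117 + 39*I*√2)) = 1/(-5319/121 + 39*I*√2)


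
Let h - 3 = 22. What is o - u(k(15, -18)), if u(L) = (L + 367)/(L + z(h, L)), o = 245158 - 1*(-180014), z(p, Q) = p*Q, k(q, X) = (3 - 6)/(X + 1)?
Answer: 16578587/39 ≈ 4.2509e+5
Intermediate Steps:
h = 25 (h = 3 + 22 = 25)
k(q, X) = -3/(1 + X)
z(p, Q) = Q*p
o = 425172 (o = 245158 + 180014 = 425172)
u(L) = (367 + L)/(26*L) (u(L) = (L + 367)/(L + L*25) = (367 + L)/(L + 25*L) = (367 + L)/((26*L)) = (367 + L)*(1/(26*L)) = (367 + L)/(26*L))
o - u(k(15, -18)) = 425172 - (367 - 3/(1 - 18))/(26*((-3/(1 - 18)))) = 425172 - (367 - 3/(-17))/(26*((-3/(-17)))) = 425172 - (367 - 3*(-1/17))/(26*((-3*(-1/17)))) = 425172 - (367 + 3/17)/(26*3/17) = 425172 - 17*6242/(26*3*17) = 425172 - 1*3121/39 = 425172 - 3121/39 = 16578587/39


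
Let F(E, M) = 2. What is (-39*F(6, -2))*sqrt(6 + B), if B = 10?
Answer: -312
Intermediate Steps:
(-39*F(6, -2))*sqrt(6 + B) = (-39*2)*sqrt(6 + 10) = -78*sqrt(16) = -78*4 = -312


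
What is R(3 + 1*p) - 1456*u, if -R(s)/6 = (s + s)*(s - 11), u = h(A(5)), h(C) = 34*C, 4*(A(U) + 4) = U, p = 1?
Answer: 136472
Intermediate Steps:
A(U) = -4 + U/4
u = -187/2 (u = 34*(-4 + (1/4)*5) = 34*(-4 + 5/4) = 34*(-11/4) = -187/2 ≈ -93.500)
R(s) = -12*s*(-11 + s) (R(s) = -6*(s + s)*(s - 11) = -6*2*s*(-11 + s) = -12*s*(-11 + s))
R(3 + 1*p) - 1456*u = 12*(3 + 1*1)*(11 - (3 + 1*1)) - 1456*(-187/2) = 12*(3 + 1)*(11 - (3 + 1)) + 136136 = 12*4*(11 - 1*4) + 136136 = 12*4*(11 - 4) + 136136 = 12*4*7 + 136136 = 336 + 136136 = 136472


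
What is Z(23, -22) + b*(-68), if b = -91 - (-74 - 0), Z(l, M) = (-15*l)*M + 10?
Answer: 8756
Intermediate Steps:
Z(l, M) = 10 - 15*M*l (Z(l, M) = -15*M*l + 10 = 10 - 15*M*l)
b = -17 (b = -91 - (-74 - 1*0) = -91 - (-74 + 0) = -91 - 1*(-74) = -91 + 74 = -17)
Z(23, -22) + b*(-68) = (10 - 15*(-22)*23) - 17*(-68) = (10 + 7590) + 1156 = 7600 + 1156 = 8756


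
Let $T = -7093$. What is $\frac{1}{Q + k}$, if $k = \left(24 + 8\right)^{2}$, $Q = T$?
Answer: $- \frac{1}{6069} \approx -0.00016477$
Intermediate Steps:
$Q = -7093$
$k = 1024$ ($k = 32^{2} = 1024$)
$\frac{1}{Q + k} = \frac{1}{-7093 + 1024} = \frac{1}{-6069} = - \frac{1}{6069}$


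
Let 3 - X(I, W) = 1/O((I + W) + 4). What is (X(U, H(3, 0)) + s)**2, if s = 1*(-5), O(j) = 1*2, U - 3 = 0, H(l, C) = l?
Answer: 25/4 ≈ 6.2500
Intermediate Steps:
U = 3 (U = 3 + 0 = 3)
O(j) = 2
X(I, W) = 5/2 (X(I, W) = 3 - 1/2 = 5/2)
s = -5
(X(U, H(3, 0)) + s)**2 = (5/2 - 5)**2 = (-5/2)**2 = 25/4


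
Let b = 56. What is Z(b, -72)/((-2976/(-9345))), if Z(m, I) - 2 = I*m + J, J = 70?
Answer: -1541925/124 ≈ -12435.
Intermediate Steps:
Z(m, I) = 72 + I*m (Z(m, I) = 2 + (I*m + 70) = 2 + (70 + I*m) = 72 + I*m)
Z(b, -72)/((-2976/(-9345))) = (72 - 72*56)/((-2976/(-9345))) = (72 - 4032)/((-2976*(-1/9345))) = -3960/992/3115 = -3960*3115/992 = -1541925/124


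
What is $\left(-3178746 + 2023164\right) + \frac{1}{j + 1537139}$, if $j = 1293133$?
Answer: $- \frac{3270611378303}{2830272} \approx -1.1556 \cdot 10^{6}$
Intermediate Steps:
$\left(-3178746 + 2023164\right) + \frac{1}{j + 1537139} = \left(-3178746 + 2023164\right) + \frac{1}{1293133 + 1537139} = -1155582 + \frac{1}{2830272} = - \frac{3270611378303}{2830272}$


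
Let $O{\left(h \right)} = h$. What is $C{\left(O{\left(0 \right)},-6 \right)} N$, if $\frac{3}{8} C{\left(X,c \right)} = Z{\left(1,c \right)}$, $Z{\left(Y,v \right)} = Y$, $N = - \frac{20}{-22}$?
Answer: $\frac{80}{33} \approx 2.4242$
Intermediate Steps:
$N = \frac{10}{11}$ ($N = \left(-20\right) \left(- \frac{1}{22}\right) = \frac{10}{11} \approx 0.90909$)
$C{\left(X,c \right)} = \frac{8}{3}$ ($C{\left(X,c \right)} = \frac{8}{3} \cdot 1 = \frac{8}{3}$)
$C{\left(O{\left(0 \right)},-6 \right)} N = \frac{8}{3} \cdot \frac{10}{11} = \frac{80}{33}$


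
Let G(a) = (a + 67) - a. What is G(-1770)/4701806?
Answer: 67/4701806 ≈ 1.4250e-5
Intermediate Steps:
G(a) = 67 (G(a) = (67 + a) - a = 67)
G(-1770)/4701806 = 67/4701806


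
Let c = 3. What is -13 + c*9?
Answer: 14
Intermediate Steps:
-13 + c*9 = -13 + 3*9 = -13 + 27 = 14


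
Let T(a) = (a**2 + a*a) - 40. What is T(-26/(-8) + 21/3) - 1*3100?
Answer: -23439/8 ≈ -2929.9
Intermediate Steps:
T(a) = -40 + 2*a**2 (T(a) = (a**2 + a**2) - 40 = 2*a**2 - 40 = -40 + 2*a**2)
T(-26/(-8) + 21/3) - 1*3100 = (-40 + 2*(-26/(-8) + 21/3)**2) - 1*3100 = (-40 + 2*(-26*(-1/8) + 21*(1/3))**2) - 3100 = (-40 + 2*(13/4 + 7)**2) - 3100 = (-40 + 2*(41/4)**2) - 3100 = (-40 + 2*(1681/16)) - 3100 = (-40 + 1681/8) - 3100 = 1361/8 - 3100 = -23439/8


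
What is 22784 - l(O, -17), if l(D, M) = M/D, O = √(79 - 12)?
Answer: 22784 + 17*√67/67 ≈ 22786.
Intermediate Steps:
O = √67 ≈ 8.1853
22784 - l(O, -17) = 22784 - (-17)/(√67) = 22784 - (-17)*√67/67 = 22784 + 17*√67/67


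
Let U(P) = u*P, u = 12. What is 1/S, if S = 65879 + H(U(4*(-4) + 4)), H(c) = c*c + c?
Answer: 1/86471 ≈ 1.1565e-5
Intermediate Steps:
U(P) = 12*P
H(c) = c + c**2 (H(c) = c**2 + c = c + c**2)
S = 86471 (S = 65879 + (12*(4*(-4) + 4))*(1 + 12*(4*(-4) + 4)) = 65879 + (12*(-16 + 4))*(1 + 12*(-16 + 4)) = 65879 + (12*(-12))*(1 + 12*(-12)) = 65879 - 144*(1 - 144) = 65879 - 144*(-143) = 65879 + 20592 = 86471)
1/S = 1/86471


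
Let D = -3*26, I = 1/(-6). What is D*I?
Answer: 13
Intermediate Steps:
I = -1/6 ≈ -0.16667
D = -78
D*I = -78*(-1/6) = 13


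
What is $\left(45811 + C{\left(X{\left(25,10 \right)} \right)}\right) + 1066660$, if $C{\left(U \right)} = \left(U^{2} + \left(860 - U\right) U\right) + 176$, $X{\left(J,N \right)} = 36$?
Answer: $1143607$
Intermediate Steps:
$C{\left(U \right)} = 176 + U^{2} + U \left(860 - U\right)$ ($C{\left(U \right)} = \left(U^{2} + U \left(860 - U\right)\right) + 176 = 176 + U^{2} + U \left(860 - U\right)$)
$\left(45811 + C{\left(X{\left(25,10 \right)} \right)}\right) + 1066660 = \left(45811 + \left(176 + 860 \cdot 36\right)\right) + 1066660 = \left(45811 + \left(176 + 30960\right)\right) + 1066660 = \left(45811 + 31136\right) + 1066660 = 76947 + 1066660 = 1143607$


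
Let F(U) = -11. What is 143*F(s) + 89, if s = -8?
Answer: -1484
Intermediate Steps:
143*F(s) + 89 = 143*(-11) + 89 = -1573 + 89 = -1484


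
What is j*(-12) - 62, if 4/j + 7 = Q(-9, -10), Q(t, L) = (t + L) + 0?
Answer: -782/13 ≈ -60.154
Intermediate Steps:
Q(t, L) = L + t (Q(t, L) = (L + t) + 0 = L + t)
j = -2/13 (j = 4/(-7 + (-10 - 9)) = 4/(-7 - 19) = 4/(-26) = 4*(-1/26) = -2/13 ≈ -0.15385)
j*(-12) - 62 = -2/13*(-12) - 62 = 24/13 - 62 = -782/13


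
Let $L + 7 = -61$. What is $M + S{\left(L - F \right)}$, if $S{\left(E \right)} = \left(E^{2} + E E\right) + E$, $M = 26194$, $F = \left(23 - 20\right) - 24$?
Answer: $30565$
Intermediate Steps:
$F = -21$ ($F = 3 - 24 = -21$)
$L = -68$ ($L = -7 - 61 = -68$)
$S{\left(E \right)} = E + 2 E^{2}$ ($S{\left(E \right)} = \left(E^{2} + E^{2}\right) + E = 2 E^{2} + E = E + 2 E^{2}$)
$M + S{\left(L - F \right)} = 26194 + \left(-68 - -21\right) \left(1 + 2 \left(-68 - -21\right)\right) = 26194 + \left(-68 + 21\right) \left(1 + 2 \left(-68 + 21\right)\right) = 26194 - 47 \left(1 + 2 \left(-47\right)\right) = 26194 - 47 \left(1 - 94\right) = 26194 - -4371 = 26194 + 4371 = 30565$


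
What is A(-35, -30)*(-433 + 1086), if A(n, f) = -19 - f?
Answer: 7183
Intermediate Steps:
A(-35, -30)*(-433 + 1086) = (-19 - 1*(-30))*(-433 + 1086) = (-19 + 30)*653 = 11*653 = 7183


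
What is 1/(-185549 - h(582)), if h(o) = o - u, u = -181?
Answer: -1/186312 ≈ -5.3673e-6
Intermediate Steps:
h(o) = 181 + o (h(o) = o - 1*(-181) = o + 181 = 181 + o)
1/(-185549 - h(582)) = 1/(-185549 - (181 + 582)) = 1/(-185549 - 1*763) = 1/(-185549 - 763) = 1/(-186312) = -1/186312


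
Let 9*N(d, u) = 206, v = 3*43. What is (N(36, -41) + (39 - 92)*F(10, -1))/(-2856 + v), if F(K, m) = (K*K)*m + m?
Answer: -48383/24543 ≈ -1.9714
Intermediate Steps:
v = 129
N(d, u) = 206/9 (N(d, u) = (⅑)*206 = 206/9)
F(K, m) = m + m*K² (F(K, m) = K²*m + m = m*K² + m = m + m*K²)
(N(36, -41) + (39 - 92)*F(10, -1))/(-2856 + v) = (206/9 + (39 - 92)*(-(1 + 10²)))/(-2856 + 129) = (206/9 - (-53)*(1 + 100))/(-2727) = (206/9 - (-53)*101)*(-1/2727) = (206/9 - 53*(-101))*(-1/2727) = (206/9 + 5353)*(-1/2727) = (48383/9)*(-1/2727) = -48383/24543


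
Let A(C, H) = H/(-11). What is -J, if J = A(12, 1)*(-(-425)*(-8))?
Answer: -3400/11 ≈ -309.09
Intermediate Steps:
A(C, H) = -H/11 (A(C, H) = H*(-1/11) = -H/11)
J = 3400/11 (J = (-1/11*1)*(-(-425)*(-8)) = -(-25)*136/11 = -1/11*(-3400) = 3400/11 ≈ 309.09)
-J = -1*3400/11 = -3400/11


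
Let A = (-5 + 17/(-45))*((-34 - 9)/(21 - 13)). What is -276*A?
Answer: -119669/15 ≈ -7977.9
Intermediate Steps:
A = 5203/180 (A = (-5 + 17*(-1/45))*(-43/8) = (-5 - 17/45)*(-43*⅛) = -242/45*(-43/8) = 5203/180 ≈ 28.906)
-276*A = -276*5203/180 = -119669/15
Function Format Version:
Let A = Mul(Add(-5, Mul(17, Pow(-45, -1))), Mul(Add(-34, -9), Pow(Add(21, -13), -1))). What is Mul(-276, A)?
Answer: Rational(-119669, 15) ≈ -7977.9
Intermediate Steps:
A = Rational(5203, 180) (A = Mul(Add(-5, Mul(17, Rational(-1, 45))), Mul(-43, Pow(8, -1))) = Mul(Add(-5, Rational(-17, 45)), Mul(-43, Rational(1, 8))) = Mul(Rational(-242, 45), Rational(-43, 8)) = Rational(5203, 180) ≈ 28.906)
Mul(-276, A) = Mul(-276, Rational(5203, 180)) = Rational(-119669, 15)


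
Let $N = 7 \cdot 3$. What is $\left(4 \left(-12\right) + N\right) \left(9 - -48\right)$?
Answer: $-1539$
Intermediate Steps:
$N = 21$
$\left(4 \left(-12\right) + N\right) \left(9 - -48\right) = \left(4 \left(-12\right) + 21\right) \left(9 - -48\right) = \left(-48 + 21\right) \left(9 + 48\right) = \left(-27\right) 57 = -1539$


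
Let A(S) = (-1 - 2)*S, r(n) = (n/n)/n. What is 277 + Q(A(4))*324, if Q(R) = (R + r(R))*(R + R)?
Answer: 94237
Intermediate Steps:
r(n) = 1/n
A(S) = -3*S
Q(R) = 2*R*(R + 1/R) (Q(R) = (R + 1/R)*(R + R) = (R + 1/R)*(2*R) = 2*R*(R + 1/R))
277 + Q(A(4))*324 = 277 + (2 + 2*(-3*4)²)*324 = 277 + (2 + 2*(-12)²)*324 = 277 + (2 + 2*144)*324 = 277 + (2 + 288)*324 = 277 + 290*324 = 277 + 93960 = 94237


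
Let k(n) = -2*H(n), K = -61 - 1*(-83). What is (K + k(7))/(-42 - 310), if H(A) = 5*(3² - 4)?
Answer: 7/88 ≈ 0.079545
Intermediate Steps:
K = 22 (K = -61 + 83 = 22)
H(A) = 25 (H(A) = 5*(9 - 4) = 5*5 = 25)
k(n) = -50 (k(n) = -2*25 = -50)
(K + k(7))/(-42 - 310) = (22 - 50)/(-42 - 310) = -28/(-352) = -28*(-1/352) = 7/88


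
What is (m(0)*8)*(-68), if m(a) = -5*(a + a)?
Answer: 0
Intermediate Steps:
m(a) = -10*a
(m(0)*8)*(-68) = (-10*0*8)*(-68) = (0*8)*(-68) = 0*(-68) = 0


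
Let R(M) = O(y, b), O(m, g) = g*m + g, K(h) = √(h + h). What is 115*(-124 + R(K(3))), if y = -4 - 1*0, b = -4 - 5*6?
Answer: -2530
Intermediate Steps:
b = -34 (b = -4 - 30 = -34)
y = -4 (y = -4 + 0 = -4)
K(h) = √2*√h (K(h) = √(2*h) = √2*√h)
O(m, g) = g + g*m
R(M) = 102 (R(M) = -34*(1 - 4) = -34*(-3) = 102)
115*(-124 + R(K(3))) = 115*(-124 + 102) = 115*(-22) = -2530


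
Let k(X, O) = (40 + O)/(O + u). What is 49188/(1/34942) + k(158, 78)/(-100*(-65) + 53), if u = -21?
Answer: 641980663625134/373521 ≈ 1.7187e+9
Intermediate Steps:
k(X, O) = (40 + O)/(-21 + O) (k(X, O) = (40 + O)/(O - 21) = (40 + O)/(-21 + O))
49188/(1/34942) + k(158, 78)/(-100*(-65) + 53) = 49188/(1/34942) + ((40 + 78)/(-21 + 78))/(-100*(-65) + 53) = 49188/(1/34942) + (118/57)/(6500 + 53) = 49188*34942 + ((1/57)*118)/6553 = 1718727096 + (118/57)*(1/6553) = 1718727096 + 118/373521 = 641980663625134/373521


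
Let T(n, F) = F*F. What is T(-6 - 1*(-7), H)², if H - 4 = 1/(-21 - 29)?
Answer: 1568239201/6250000 ≈ 250.92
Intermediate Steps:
H = 199/50 (H = 4 + 1/(-21 - 29) = 4 + 1/(-50) = 4 - 1/50 = 199/50 ≈ 3.9800)
T(n, F) = F²
T(-6 - 1*(-7), H)² = ((199/50)²)² = (39601/2500)² = 1568239201/6250000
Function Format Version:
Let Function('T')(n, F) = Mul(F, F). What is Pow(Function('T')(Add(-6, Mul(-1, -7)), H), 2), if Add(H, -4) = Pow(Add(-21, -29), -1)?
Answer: Rational(1568239201, 6250000) ≈ 250.92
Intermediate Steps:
H = Rational(199, 50) (H = Add(4, Pow(Add(-21, -29), -1)) = Add(4, Pow(-50, -1)) = Add(4, Rational(-1, 50)) = Rational(199, 50) ≈ 3.9800)
Function('T')(n, F) = Pow(F, 2)
Pow(Function('T')(Add(-6, Mul(-1, -7)), H), 2) = Pow(Pow(Rational(199, 50), 2), 2) = Pow(Rational(39601, 2500), 2) = Rational(1568239201, 6250000)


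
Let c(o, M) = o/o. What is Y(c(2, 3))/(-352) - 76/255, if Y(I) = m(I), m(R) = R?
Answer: -27007/89760 ≈ -0.30088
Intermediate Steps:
c(o, M) = 1
Y(I) = I
Y(c(2, 3))/(-352) - 76/255 = 1/(-352) - 76/255 = 1*(-1/352) - 76*1/255 = -1/352 - 76/255 = -27007/89760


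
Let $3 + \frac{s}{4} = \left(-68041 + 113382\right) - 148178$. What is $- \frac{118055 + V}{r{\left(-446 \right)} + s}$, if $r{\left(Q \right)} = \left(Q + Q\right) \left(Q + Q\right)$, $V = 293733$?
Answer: $- \frac{102947}{96076} \approx -1.0715$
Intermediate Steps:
$s = -411360$ ($s = -12 + 4 \left(\left(-68041 + 113382\right) - 148178\right) = -12 + 4 \left(45341 - 148178\right) = -12 + 4 \left(-102837\right) = -12 - 411348 = -411360$)
$r{\left(Q \right)} = 4 Q^{2}$ ($r{\left(Q \right)} = 2 Q 2 Q = 4 Q^{2}$)
$- \frac{118055 + V}{r{\left(-446 \right)} + s} = - \frac{118055 + 293733}{4 \left(-446\right)^{2} - 411360} = - \frac{411788}{4 \cdot 198916 - 411360} = - \frac{411788}{795664 - 411360} = - \frac{411788}{384304} = \left(-1\right) \frac{102947}{96076} = - \frac{102947}{96076}$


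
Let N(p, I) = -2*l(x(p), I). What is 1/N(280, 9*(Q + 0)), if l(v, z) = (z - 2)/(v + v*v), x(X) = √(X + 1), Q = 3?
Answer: -281/50 - √281/50 ≈ -5.9553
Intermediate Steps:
x(X) = √(1 + X)
l(v, z) = (-2 + z)/(v + v²)
N(p, I) = -2*(-2 + I)/(√(1 + p)*(1 + √(1 + p))) (N(p, I) = -2*(-2 + I)/((√(1 + p))*(1 + √(1 + p))) = -2*(-2 + I)/(√(1 + p)*(1 + √(1 + p))))
1/N(280, 9*(Q + 0)) = 1/(2*(2 - 9*(3 + 0))/(1 + 280 + √(1 + 280))) = 1/(2*(2 - 9*3)/(1 + 280 + √281)) = 1/(2*(2 - 1*27)/(281 + √281)) = 1/(2*(2 - 27)/(281 + √281)) = 1/(2*(-25)/(281 + √281)) = 1/(-50/(281 + √281)) = -281/50 - √281/50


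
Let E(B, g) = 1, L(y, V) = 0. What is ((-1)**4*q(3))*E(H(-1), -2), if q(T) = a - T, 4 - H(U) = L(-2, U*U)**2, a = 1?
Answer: -2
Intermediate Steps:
H(U) = 4 (H(U) = 4 - 1*0**2 = 4 - 1*0 = 4 + 0 = 4)
q(T) = 1 - T
((-1)**4*q(3))*E(H(-1), -2) = ((-1)**4*(1 - 1*3))*1 = (1*(1 - 3))*1 = (1*(-2))*1 = -2*1 = -2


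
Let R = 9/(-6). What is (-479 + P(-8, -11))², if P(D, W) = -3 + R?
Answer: 935089/4 ≈ 2.3377e+5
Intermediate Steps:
R = -3/2 (R = 9*(-⅙) = -3/2 ≈ -1.5000)
P(D, W) = -9/2 (P(D, W) = -3 - 3/2 = -9/2)
(-479 + P(-8, -11))² = (-479 - 9/2)² = (-967/2)² = 935089/4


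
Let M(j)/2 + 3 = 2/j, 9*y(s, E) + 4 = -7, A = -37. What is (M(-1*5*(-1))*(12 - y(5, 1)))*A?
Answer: 114478/45 ≈ 2544.0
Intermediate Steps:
y(s, E) = -11/9 (y(s, E) = -4/9 + (1/9)*(-7) = -4/9 - 7/9 = -11/9)
M(j) = -6 + 4/j (M(j) = -6 + 2*(2/j) = -6 + 4/j)
(M(-1*5*(-1))*(12 - y(5, 1)))*A = ((-6 + 4/((-1*5*(-1))))*(12 - 1*(-11/9)))*(-37) = ((-6 + 4/((-5*(-1))))*(12 + 11/9))*(-37) = ((-6 + 4/5)*(119/9))*(-37) = -26/5*119/9*(-37) = -3094/45*(-37) = 114478/45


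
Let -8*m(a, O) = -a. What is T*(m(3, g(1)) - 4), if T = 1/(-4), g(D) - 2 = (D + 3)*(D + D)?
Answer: 29/32 ≈ 0.90625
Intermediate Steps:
g(D) = 2 + 2*D*(3 + D) (g(D) = 2 + (D + 3)*(D + D) = 2 + (3 + D)*(2*D) = 2 + 2*D*(3 + D))
T = -¼ ≈ -0.25000
m(a, O) = a/8 (m(a, O) = -(-1)*a/8 = a/8)
T*(m(3, g(1)) - 4) = -((⅛)*3 - 4)/4 = -(3/8 - 4)/4 = -¼*(-29/8) = 29/32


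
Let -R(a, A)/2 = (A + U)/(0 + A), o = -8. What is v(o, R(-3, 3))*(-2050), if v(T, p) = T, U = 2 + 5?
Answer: 16400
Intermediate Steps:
U = 7
R(a, A) = -2*(7 + A)/A (R(a, A) = -2*(A + 7)/(0 + A) = -2*(7 + A)/A)
v(o, R(-3, 3))*(-2050) = -8*(-2050) = 16400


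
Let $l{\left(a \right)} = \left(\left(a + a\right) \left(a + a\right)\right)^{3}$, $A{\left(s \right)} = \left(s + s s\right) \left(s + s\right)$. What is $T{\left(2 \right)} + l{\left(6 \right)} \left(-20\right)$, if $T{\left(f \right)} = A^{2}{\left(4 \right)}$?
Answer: $-59694080$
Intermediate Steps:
$A{\left(s \right)} = 2 s \left(s + s^{2}\right)$ ($A{\left(s \right)} = \left(s + s^{2}\right) 2 s = 2 s \left(s + s^{2}\right)$)
$l{\left(a \right)} = 64 a^{6}$ ($l{\left(a \right)} = \left(2 a 2 a\right)^{3} = \left(4 a^{2}\right)^{3} = 64 a^{6}$)
$T{\left(f \right)} = 25600$ ($T{\left(f \right)} = \left(2 \cdot 4^{2} \left(1 + 4\right)\right)^{2} = \left(2 \cdot 16 \cdot 5\right)^{2} = 160^{2} = 25600$)
$T{\left(2 \right)} + l{\left(6 \right)} \left(-20\right) = 25600 + 64 \cdot 6^{6} \left(-20\right) = 25600 + 64 \cdot 46656 \left(-20\right) = 25600 + 2985984 \left(-20\right) = 25600 - 59719680 = -59694080$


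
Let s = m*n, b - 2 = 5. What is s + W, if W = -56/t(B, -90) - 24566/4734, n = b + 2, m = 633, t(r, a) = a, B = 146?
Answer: 22456648/3945 ≈ 5692.4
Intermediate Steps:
b = 7 (b = 2 + 5 = 7)
n = 9 (n = 7 + 2 = 9)
s = 5697 (s = 633*9 = 5697)
W = -18017/3945 (W = -56/(-90) - 24566/4734 = -56*(-1/90) - 24566*1/4734 = 28/45 - 12283/2367 = -18017/3945 ≈ -4.5670)
s + W = 5697 - 18017/3945 = 22456648/3945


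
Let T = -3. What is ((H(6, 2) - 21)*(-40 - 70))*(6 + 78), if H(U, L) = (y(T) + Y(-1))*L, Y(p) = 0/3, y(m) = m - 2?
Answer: 286440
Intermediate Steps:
y(m) = -2 + m
Y(p) = 0 (Y(p) = 0*(1/3) = 0)
H(U, L) = -5*L (H(U, L) = ((-2 - 3) + 0)*L = (-5 + 0)*L = -5*L)
((H(6, 2) - 21)*(-40 - 70))*(6 + 78) = ((-5*2 - 21)*(-40 - 70))*(6 + 78) = ((-10 - 21)*(-110))*84 = -31*(-110)*84 = 3410*84 = 286440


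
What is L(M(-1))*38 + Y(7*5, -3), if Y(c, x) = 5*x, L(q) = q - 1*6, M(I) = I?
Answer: -281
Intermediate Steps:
L(q) = -6 + q (L(q) = q - 6 = -6 + q)
L(M(-1))*38 + Y(7*5, -3) = (-6 - 1)*38 + 5*(-3) = -7*38 - 15 = -266 - 15 = -281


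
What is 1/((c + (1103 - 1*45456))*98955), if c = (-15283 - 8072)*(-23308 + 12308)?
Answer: 1/25417645323885 ≈ 3.9343e-14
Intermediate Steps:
c = 256905000 (c = -23355*(-11000) = 256905000)
1/((c + (1103 - 1*45456))*98955) = 1/((256905000 + (1103 - 1*45456))*98955) = (1/98955)/(256905000 + (1103 - 45456)) = (1/98955)/(256905000 - 44353) = (1/98955)/256860647 = (1/256860647)*(1/98955) = 1/25417645323885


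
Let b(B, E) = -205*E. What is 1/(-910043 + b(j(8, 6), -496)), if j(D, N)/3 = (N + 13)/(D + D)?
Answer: -1/808363 ≈ -1.2371e-6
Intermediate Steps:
j(D, N) = 3*(13 + N)/(2*D) (j(D, N) = 3*((N + 13)/(D + D)) = 3*((13 + N)/((2*D))) = 3*((13 + N)*(1/(2*D))) = 3*((13 + N)/(2*D)) = 3*(13 + N)/(2*D))
1/(-910043 + b(j(8, 6), -496)) = 1/(-910043 - 205*(-496)) = 1/(-910043 + 101680) = 1/(-808363) = -1/808363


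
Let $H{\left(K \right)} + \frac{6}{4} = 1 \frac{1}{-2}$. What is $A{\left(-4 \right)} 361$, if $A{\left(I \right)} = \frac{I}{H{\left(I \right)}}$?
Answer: $722$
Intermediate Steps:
$H{\left(K \right)} = -2$ ($H{\left(K \right)} = - \frac{3}{2} + 1 \frac{1}{-2} = - \frac{3}{2} + 1 \left(- \frac{1}{2}\right) = - \frac{3}{2} - \frac{1}{2} = -2$)
$A{\left(I \right)} = - \frac{I}{2}$ ($A{\left(I \right)} = \frac{I}{-2} = I \left(- \frac{1}{2}\right) = - \frac{I}{2}$)
$A{\left(-4 \right)} 361 = \left(- \frac{1}{2}\right) \left(-4\right) 361 = 2 \cdot 361 = 722$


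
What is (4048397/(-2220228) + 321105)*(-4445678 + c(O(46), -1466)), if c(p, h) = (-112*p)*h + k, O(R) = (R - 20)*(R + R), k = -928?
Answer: 138414092018298155647/1110114 ≈ 1.2468e+14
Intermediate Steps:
O(R) = 2*R*(-20 + R) (O(R) = (-20 + R)*(2*R) = 2*R*(-20 + R))
c(p, h) = -928 - 112*h*p (c(p, h) = (-112*p)*h - 928 = -112*h*p - 928 = -928 - 112*h*p)
(4048397/(-2220228) + 321105)*(-4445678 + c(O(46), -1466)) = (4048397/(-2220228) + 321105)*(-4445678 + (-928 - 112*(-1466)*2*46*(-20 + 46))) = (4048397*(-1/2220228) + 321105)*(-4445678 + (-928 - 112*(-1466)*2*46*26)) = (-4048397/2220228 + 321105)*(-4445678 + (-928 - 112*(-1466)*2392)) = 712922263543*(-4445678 + (-928 + 392747264))/2220228 = 712922263543*(-4445678 + 392746336)/2220228 = (712922263543/2220228)*388300658 = 138414092018298155647/1110114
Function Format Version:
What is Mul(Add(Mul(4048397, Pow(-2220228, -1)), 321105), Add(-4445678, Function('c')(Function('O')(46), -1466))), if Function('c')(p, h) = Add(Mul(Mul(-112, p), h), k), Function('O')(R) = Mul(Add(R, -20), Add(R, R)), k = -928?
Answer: Rational(138414092018298155647, 1110114) ≈ 1.2468e+14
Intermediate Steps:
Function('O')(R) = Mul(2, R, Add(-20, R)) (Function('O')(R) = Mul(Add(-20, R), Mul(2, R)) = Mul(2, R, Add(-20, R)))
Function('c')(p, h) = Add(-928, Mul(-112, h, p)) (Function('c')(p, h) = Add(Mul(Mul(-112, p), h), -928) = Add(Mul(-112, h, p), -928) = Add(-928, Mul(-112, h, p)))
Mul(Add(Mul(4048397, Pow(-2220228, -1)), 321105), Add(-4445678, Function('c')(Function('O')(46), -1466))) = Mul(Add(Mul(4048397, Pow(-2220228, -1)), 321105), Add(-4445678, Add(-928, Mul(-112, -1466, Mul(2, 46, Add(-20, 46)))))) = Mul(Add(Mul(4048397, Rational(-1, 2220228)), 321105), Add(-4445678, Add(-928, Mul(-112, -1466, Mul(2, 46, 26))))) = Mul(Add(Rational(-4048397, 2220228), 321105), Add(-4445678, Add(-928, Mul(-112, -1466, 2392)))) = Mul(Rational(712922263543, 2220228), Add(-4445678, Add(-928, 392747264))) = Mul(Rational(712922263543, 2220228), Add(-4445678, 392746336)) = Mul(Rational(712922263543, 2220228), 388300658) = Rational(138414092018298155647, 1110114)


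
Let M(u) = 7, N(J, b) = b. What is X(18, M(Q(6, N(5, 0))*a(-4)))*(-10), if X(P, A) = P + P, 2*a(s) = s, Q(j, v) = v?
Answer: -360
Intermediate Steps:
a(s) = s/2
X(P, A) = 2*P
X(18, M(Q(6, N(5, 0))*a(-4)))*(-10) = (2*18)*(-10) = 36*(-10) = -360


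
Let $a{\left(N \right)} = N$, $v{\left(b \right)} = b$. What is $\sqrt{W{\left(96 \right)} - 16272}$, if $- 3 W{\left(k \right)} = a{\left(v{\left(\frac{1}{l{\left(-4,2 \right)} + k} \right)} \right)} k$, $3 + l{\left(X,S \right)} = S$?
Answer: $\frac{4 i \sqrt{9178615}}{95} \approx 127.56 i$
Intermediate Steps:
$l{\left(X,S \right)} = -3 + S$
$W{\left(k \right)} = - \frac{k}{3 \left(-1 + k\right)}$ ($W{\left(k \right)} = - \frac{\frac{1}{\left(-3 + 2\right) + k} k}{3} = - \frac{\frac{1}{-1 + k} k}{3} = - \frac{k \frac{1}{-1 + k}}{3} = - \frac{k}{3 \left(-1 + k\right)}$)
$\sqrt{W{\left(96 \right)} - 16272} = \sqrt{\left(-1\right) 96 \frac{1}{-3 + 3 \cdot 96} - 16272} = \sqrt{\left(-1\right) 96 \frac{1}{-3 + 288} - 16272} = \sqrt{\left(-1\right) 96 \cdot \frac{1}{285} - 16272} = \sqrt{- \frac{32}{95} - 16272} = \sqrt{- \frac{1545872}{95}} = \frac{4 i \sqrt{9178615}}{95}$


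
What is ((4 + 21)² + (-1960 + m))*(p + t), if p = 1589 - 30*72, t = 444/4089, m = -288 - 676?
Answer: 1788909375/1363 ≈ 1.3125e+6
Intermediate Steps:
m = -964
t = 148/1363 (t = 444*(1/4089) = 148/1363 ≈ 0.10858)
p = -571 (p = 1589 - 2160 = -571)
((4 + 21)² + (-1960 + m))*(p + t) = ((4 + 21)² + (-1960 - 964))*(-571 + 148/1363) = (25² - 2924)*(-778125/1363) = (625 - 2924)*(-778125/1363) = -2299*(-778125/1363) = 1788909375/1363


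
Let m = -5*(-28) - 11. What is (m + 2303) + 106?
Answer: 2538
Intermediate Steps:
m = 129 (m = 140 - 11 = 129)
(m + 2303) + 106 = (129 + 2303) + 106 = 2432 + 106 = 2538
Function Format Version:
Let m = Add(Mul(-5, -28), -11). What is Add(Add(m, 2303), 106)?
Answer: 2538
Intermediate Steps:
m = 129 (m = Add(140, -11) = 129)
Add(Add(m, 2303), 106) = Add(Add(129, 2303), 106) = Add(2432, 106) = 2538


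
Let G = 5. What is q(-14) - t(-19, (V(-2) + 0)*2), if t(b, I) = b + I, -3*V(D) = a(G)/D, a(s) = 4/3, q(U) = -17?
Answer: 14/9 ≈ 1.5556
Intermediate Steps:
a(s) = 4/3 (a(s) = 4*(⅓) = 4/3)
V(D) = -4/(9*D)
t(b, I) = I + b
q(-14) - t(-19, (V(-2) + 0)*2) = -17 - ((-4/9/(-2) + 0)*2 - 19) = -17 - ((-4/9*(-½) + 0)*2 - 19) = -17 - ((2/9 + 0)*2 - 19) = -17 - ((2/9)*2 - 19) = -17 - (4/9 - 19) = -17 - 1*(-167/9) = -17 + 167/9 = 14/9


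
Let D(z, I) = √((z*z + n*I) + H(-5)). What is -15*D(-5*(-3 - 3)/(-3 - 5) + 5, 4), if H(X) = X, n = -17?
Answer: -45*I*√127/4 ≈ -126.78*I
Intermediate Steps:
D(z, I) = √(-5 + z² - 17*I) (D(z, I) = √((z*z - 17*I) - 5) = √((z² - 17*I) - 5) = √(-5 + z² - 17*I))
-15*D(-5*(-3 - 3)/(-3 - 5) + 5, 4) = -15*√(-5 + (-5*(-3 - 3)/(-3 - 5) + 5)² - 17*4) = -15*√(-5 + (-(-30)/(-8) + 5)² - 68) = -15*√(-5 + (-(-30)*(-1)/8 + 5)² - 68) = -15*√(-5 + (-5*¾ + 5)² - 68) = -15*√(-5 + (-15/4 + 5)² - 68) = -15*√(-5 + (5/4)² - 68) = -15*√(-5 + 25/16 - 68) = -45*I*√127/4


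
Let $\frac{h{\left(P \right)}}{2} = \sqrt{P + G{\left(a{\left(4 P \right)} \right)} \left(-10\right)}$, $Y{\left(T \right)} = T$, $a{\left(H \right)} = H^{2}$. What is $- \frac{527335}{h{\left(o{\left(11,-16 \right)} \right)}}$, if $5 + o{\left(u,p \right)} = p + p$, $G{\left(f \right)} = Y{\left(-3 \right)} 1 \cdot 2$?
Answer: $- \frac{527335 \sqrt{23}}{46} \approx -54979.0$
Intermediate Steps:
$G{\left(f \right)} = -6$ ($G{\left(f \right)} = \left(-3\right) 1 \cdot 2 = \left(-3\right) 2 = -6$)
$o{\left(u,p \right)} = -5 + 2 p$ ($o{\left(u,p \right)} = -5 + \left(p + p\right) = -5 + 2 p$)
$h{\left(P \right)} = 2 \sqrt{60 + P}$ ($h{\left(P \right)} = 2 \sqrt{P - -60} = 2 \sqrt{P + 60} = 2 \sqrt{60 + P}$)
$- \frac{527335}{h{\left(o{\left(11,-16 \right)} \right)}} = - \frac{527335}{2 \sqrt{60 + \left(-5 + 2 \left(-16\right)\right)}} = - \frac{527335}{2 \sqrt{60 - 37}} = - \frac{527335}{2 \sqrt{23}} = - 527335 \frac{\sqrt{23}}{46} = - \frac{527335 \sqrt{23}}{46}$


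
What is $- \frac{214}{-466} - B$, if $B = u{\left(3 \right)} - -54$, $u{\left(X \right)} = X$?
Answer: $- \frac{13174}{233} \approx -56.541$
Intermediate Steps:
$B = 57$ ($B = 3 - -54 = 3 + 54 = 57$)
$- \frac{214}{-466} - B = - \frac{214}{-466} - 57 = \left(-214\right) \left(- \frac{1}{466}\right) - 57 = \frac{107}{233} - 57 = - \frac{13174}{233}$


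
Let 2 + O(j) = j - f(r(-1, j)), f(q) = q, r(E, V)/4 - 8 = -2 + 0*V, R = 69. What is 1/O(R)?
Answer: 1/43 ≈ 0.023256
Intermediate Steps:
r(E, V) = 24 (r(E, V) = 32 + 4*(-2 + 0*V) = 32 + 4*(-2 + 0) = 32 + 4*(-2) = 32 - 8 = 24)
O(j) = -26 + j (O(j) = -2 + (j - 1*24) = -2 + (j - 24) = -2 + (-24 + j) = -26 + j)
1/O(R) = 1/(-26 + 69) = 1/43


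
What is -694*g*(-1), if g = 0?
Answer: 0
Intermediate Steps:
-694*g*(-1) = -0*(-1) = -694*0 = 0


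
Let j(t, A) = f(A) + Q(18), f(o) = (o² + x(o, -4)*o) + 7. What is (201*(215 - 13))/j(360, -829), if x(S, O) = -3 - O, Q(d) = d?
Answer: 40602/686437 ≈ 0.059149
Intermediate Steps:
f(o) = 7 + o + o² (f(o) = (o² + (-3 - 1*(-4))*o) + 7 = (o² + (-3 + 4)*o) + 7 = (o² + 1*o) + 7 = (o² + o) + 7 = (o + o²) + 7 = 7 + o + o²)
j(t, A) = 25 + A + A² (j(t, A) = (7 + A + A²) + 18 = 25 + A + A²)
(201*(215 - 13))/j(360, -829) = (201*(215 - 13))/(25 - 829 + (-829)²) = (201*202)/(25 - 829 + 687241) = 40602/686437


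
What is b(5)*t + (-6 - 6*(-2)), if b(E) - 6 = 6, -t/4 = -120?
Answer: 5766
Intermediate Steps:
t = 480 (t = -4*(-120) = 480)
b(E) = 12 (b(E) = 6 + 6 = 12)
b(5)*t + (-6 - 6*(-2)) = 12*480 + (-6 - 6*(-2)) = 5760 + (-6 + 12) = 5760 + 6 = 5766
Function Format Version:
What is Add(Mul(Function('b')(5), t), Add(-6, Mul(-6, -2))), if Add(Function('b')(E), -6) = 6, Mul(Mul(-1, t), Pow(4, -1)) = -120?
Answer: 5766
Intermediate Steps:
t = 480 (t = Mul(-4, -120) = 480)
Function('b')(E) = 12 (Function('b')(E) = Add(6, 6) = 12)
Add(Mul(Function('b')(5), t), Add(-6, Mul(-6, -2))) = Add(Mul(12, 480), Add(-6, Mul(-6, -2))) = Add(5760, Add(-6, 12)) = Add(5760, 6) = 5766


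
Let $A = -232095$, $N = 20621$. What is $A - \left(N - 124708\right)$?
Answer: $-128008$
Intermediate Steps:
$A - \left(N - 124708\right) = -232095 - \left(20621 - 124708\right) = -232095 - -104087 = -232095 + 104087 = -128008$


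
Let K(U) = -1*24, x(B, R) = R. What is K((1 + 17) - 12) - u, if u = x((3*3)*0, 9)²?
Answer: -105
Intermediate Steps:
u = 81 (u = 9² = 81)
K(U) = -24
K((1 + 17) - 12) - u = -24 - 1*81 = -24 - 81 = -105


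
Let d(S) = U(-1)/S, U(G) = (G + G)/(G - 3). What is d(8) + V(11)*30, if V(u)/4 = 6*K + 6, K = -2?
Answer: -11519/16 ≈ -719.94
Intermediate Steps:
V(u) = -24 (V(u) = 4*(6*(-2) + 6) = 4*(-12 + 6) = 4*(-6) = -24)
U(G) = 2*G/(-3 + G) (U(G) = (2*G)/(-3 + G) = 2*G/(-3 + G))
d(S) = 1/(2*S) (d(S) = (2*(-1)/(-3 - 1))/S = (2*(-1)/(-4))/S = (2*(-1)*(-1/4))/S = 1/(2*S))
d(8) + V(11)*30 = (1/2)/8 - 24*30 = (1/2)*(1/8) - 720 = 1/16 - 720 = -11519/16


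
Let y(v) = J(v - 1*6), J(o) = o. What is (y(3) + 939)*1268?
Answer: 1186848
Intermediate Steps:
y(v) = -6 + v (y(v) = v - 1*6 = v - 6 = -6 + v)
(y(3) + 939)*1268 = ((-6 + 3) + 939)*1268 = (-3 + 939)*1268 = 936*1268 = 1186848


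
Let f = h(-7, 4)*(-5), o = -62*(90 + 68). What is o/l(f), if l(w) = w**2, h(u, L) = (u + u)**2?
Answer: -2449/240100 ≈ -0.010200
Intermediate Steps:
h(u, L) = 4*u**2 (h(u, L) = (2*u)**2 = 4*u**2)
o = -9796 (o = -62*158 = -9796)
f = -980 (f = (4*(-7)**2)*(-5) = (4*49)*(-5) = 196*(-5) = -980)
o/l(f) = -9796/((-980)**2) = -9796/960400 = -9796*1/960400 = -2449/240100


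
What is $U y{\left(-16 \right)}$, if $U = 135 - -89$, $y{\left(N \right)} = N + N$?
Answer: $-7168$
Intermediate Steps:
$y{\left(N \right)} = 2 N$
$U = 224$ ($U = 135 + 89 = 224$)
$U y{\left(-16 \right)} = 224 \cdot 2 \left(-16\right) = 224 \left(-32\right) = -7168$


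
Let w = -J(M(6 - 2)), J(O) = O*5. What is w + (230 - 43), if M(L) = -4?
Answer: 207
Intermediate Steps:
J(O) = 5*O
w = 20 (w = -5*(-4) = -1*(-20) = 20)
w + (230 - 43) = 20 + (230 - 43) = 20 + 187 = 207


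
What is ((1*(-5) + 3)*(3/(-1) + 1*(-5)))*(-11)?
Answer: -176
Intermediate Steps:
((1*(-5) + 3)*(3/(-1) + 1*(-5)))*(-11) = ((-5 + 3)*(3*(-1) - 5))*(-11) = -2*(-3 - 5)*(-11) = -2*(-8)*(-11) = 16*(-11) = -176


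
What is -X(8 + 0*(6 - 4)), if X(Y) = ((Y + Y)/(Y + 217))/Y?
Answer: -2/225 ≈ -0.0088889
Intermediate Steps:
X(Y) = 2/(217 + Y) (X(Y) = ((2*Y)/(217 + Y))/Y = (2*Y/(217 + Y))/Y = 2/(217 + Y))
-X(8 + 0*(6 - 4)) = -2/(217 + (8 + 0*(6 - 4))) = -2/(217 + (8 + 0*2)) = -2/(217 + (8 + 0)) = -2/(217 + 8) = -2/225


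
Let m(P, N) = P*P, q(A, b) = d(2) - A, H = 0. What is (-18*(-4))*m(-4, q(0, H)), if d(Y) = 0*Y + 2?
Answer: 1152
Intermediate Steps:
d(Y) = 2 (d(Y) = 0 + 2 = 2)
q(A, b) = 2 - A
m(P, N) = P**2
(-18*(-4))*m(-4, q(0, H)) = -18*(-4)*(-4)**2 = 72*16 = 1152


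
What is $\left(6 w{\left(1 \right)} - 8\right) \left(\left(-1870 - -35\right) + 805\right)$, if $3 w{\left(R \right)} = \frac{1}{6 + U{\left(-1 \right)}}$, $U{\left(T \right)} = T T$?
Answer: $\frac{55620}{7} \approx 7945.7$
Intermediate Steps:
$U{\left(T \right)} = T^{2}$
$w{\left(R \right)} = \frac{1}{21}$ ($w{\left(R \right)} = \frac{1}{3 \left(6 + \left(-1\right)^{2}\right)} = \frac{1}{3 \left(6 + 1\right)} = \frac{1}{3 \cdot 7} = \frac{1}{3} \cdot \frac{1}{7} = \frac{1}{21}$)
$\left(6 w{\left(1 \right)} - 8\right) \left(\left(-1870 - -35\right) + 805\right) = \left(6 \cdot \frac{1}{21} - 8\right) \left(\left(-1870 - -35\right) + 805\right) = \left(\frac{2}{7} - 8\right) \left(\left(-1870 + 35\right) + 805\right) = - \frac{54 \left(-1835 + 805\right)}{7} = \left(- \frac{54}{7}\right) \left(-1030\right) = \frac{55620}{7}$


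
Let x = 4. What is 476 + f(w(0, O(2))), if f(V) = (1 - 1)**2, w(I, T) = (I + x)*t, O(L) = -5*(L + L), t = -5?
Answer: 476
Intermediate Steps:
O(L) = -10*L
w(I, T) = -20 - 5*I (w(I, T) = (I + 4)*(-5) = (4 + I)*(-5) = -20 - 5*I)
f(V) = 0 (f(V) = 0**2 = 0)
476 + f(w(0, O(2))) = 476 + 0 = 476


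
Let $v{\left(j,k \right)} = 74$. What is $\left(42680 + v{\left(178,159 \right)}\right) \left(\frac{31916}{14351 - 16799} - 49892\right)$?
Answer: $- \frac{652893832891}{306} \approx -2.1336 \cdot 10^{9}$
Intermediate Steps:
$\left(42680 + v{\left(178,159 \right)}\right) \left(\frac{31916}{14351 - 16799} - 49892\right) = \left(42680 + 74\right) \left(\frac{31916}{14351 - 16799} - 49892\right) = 42754 \left(\frac{31916}{-2448} - 49892\right) = 42754 \left(31916 \left(- \frac{1}{2448}\right) - 49892\right) = 42754 \left(- \frac{7979}{612} - 49892\right) = 42754 \left(- \frac{30541883}{612}\right) = - \frac{652893832891}{306}$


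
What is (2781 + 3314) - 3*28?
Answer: 6011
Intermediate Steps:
(2781 + 3314) - 3*28 = 6095 - 84 = 6011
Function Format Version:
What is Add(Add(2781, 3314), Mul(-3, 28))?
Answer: 6011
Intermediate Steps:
Add(Add(2781, 3314), Mul(-3, 28)) = Add(6095, -84) = 6011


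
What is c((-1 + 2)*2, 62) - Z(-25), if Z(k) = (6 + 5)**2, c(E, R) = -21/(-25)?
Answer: -3004/25 ≈ -120.16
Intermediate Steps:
c(E, R) = 21/25 (c(E, R) = -21*(-1/25) = 21/25)
Z(k) = 121 (Z(k) = 11**2 = 121)
c((-1 + 2)*2, 62) - Z(-25) = 21/25 - 1*121 = 21/25 - 121 = -3004/25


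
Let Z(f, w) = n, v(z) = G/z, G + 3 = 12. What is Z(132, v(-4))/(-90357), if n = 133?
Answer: -133/90357 ≈ -0.0014719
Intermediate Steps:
G = 9 (G = -3 + 12 = 9)
v(z) = 9/z
Z(f, w) = 133
Z(132, v(-4))/(-90357) = 133/(-90357) = 133*(-1/90357) = -133/90357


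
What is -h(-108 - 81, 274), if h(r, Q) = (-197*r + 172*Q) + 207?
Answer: -84568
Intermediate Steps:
h(r, Q) = 207 - 197*r + 172*Q
-h(-108 - 81, 274) = -(207 - 197*(-108 - 81) + 172*274) = -(207 - 197*(-189) + 47128) = -(207 + 37233 + 47128) = -1*84568 = -84568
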